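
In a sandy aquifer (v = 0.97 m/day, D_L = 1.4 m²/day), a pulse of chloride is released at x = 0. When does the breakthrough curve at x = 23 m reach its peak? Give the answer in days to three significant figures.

For the 1D instantaneous-source solution, setting ∂C/∂t = 0 at fixed x gives v²t² + 2Dt − x² = 0, so t = (√(D² + v²x²) − D)/v².
√(D² + v²x²) = √(1.4² + 0.97² × 23²) = 22.35; v² = 0.9409.
t = (22.35 − 1.4)/0.9409 = 22.3 days (vs. the pure-advection estimate x/v = 23.7 d).

22.3 days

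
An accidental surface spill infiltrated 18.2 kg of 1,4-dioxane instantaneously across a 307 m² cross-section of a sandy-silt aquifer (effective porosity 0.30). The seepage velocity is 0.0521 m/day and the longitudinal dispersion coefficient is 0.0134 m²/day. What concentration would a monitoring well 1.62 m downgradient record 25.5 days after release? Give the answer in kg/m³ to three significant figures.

0.0896 kg/m³

For an instantaneous plane source, C(x,t) = M/(n_e·A·√(4πDt)) · exp(−(x−vt)²/(4Dt)), with n_e·A the pore (flow) area.
Plume center vt = 0.0521 × 25.5 = 1.32855 m, so the well at 1.62 m is 0.29145 m downgradient of the peak.
√(4πDt) = 2.072 m, giving peak height M/(n_e·A·√(4πDt)) = 18.2/(0.30 × 307 × 2.072) = 0.09537 kg/m³.
(x−vt)²/(4Dt) = (0.29145)²/(4 × 0.0134 × 25.5) = 0.06215; exp(−0.06215) = 0.9397.
C = 0.09537 × 0.9397 = 0.0896 kg/m³.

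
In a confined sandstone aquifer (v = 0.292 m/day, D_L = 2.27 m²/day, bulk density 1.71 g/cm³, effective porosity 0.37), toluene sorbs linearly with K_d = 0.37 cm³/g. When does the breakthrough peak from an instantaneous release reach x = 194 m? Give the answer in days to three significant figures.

1730 days

Retardation factor R = 1 + ρ_b·K_d/n = 1 + 1.71 × 0.37/0.37 = 2.710.
Sorption retards both mechanisms: v_R = v/R = 0.1077 m/day, D_R = D/R = 0.8376 m²/day.
Peak time from v_R²t² + 2D_R t − x² = 0: t = (√(D_R² + v_R²x²) − D_R)/v_R².
√(D_R² + v_R²x²) = √(0.8376² + 0.1077² × 194²) = 20.91; v_R² = 0.01160.
t = (20.91 − 0.8376)/0.01160 = 1730 days.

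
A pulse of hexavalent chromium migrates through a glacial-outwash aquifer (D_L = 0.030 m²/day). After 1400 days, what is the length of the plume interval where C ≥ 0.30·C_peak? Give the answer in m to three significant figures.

The plume is Gaussian with σ = √(2Dt) = √(2 × 0.030 × 1400) = 9.165 m.
C/C_peak = exp(−Δx²/(2σ²)) = 0.30 ⇒ Δx = σ·√(−2 ln 0.30) = 9.165 × 1.552 = 14.22 m.
Width = 2Δx = 28.4 m.

28.4 m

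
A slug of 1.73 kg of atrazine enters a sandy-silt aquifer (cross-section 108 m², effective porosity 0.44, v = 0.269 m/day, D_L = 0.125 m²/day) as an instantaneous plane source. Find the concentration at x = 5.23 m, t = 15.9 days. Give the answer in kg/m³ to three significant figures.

For an instantaneous plane source, C(x,t) = M/(n_e·A·√(4πDt)) · exp(−(x−vt)²/(4Dt)), with n_e·A the pore (flow) area.
Plume center vt = 0.269 × 15.9 = 4.2771 m, so the well at 5.23 m is 0.9529 m downgradient of the peak.
√(4πDt) = 4.998 m, giving peak height M/(n_e·A·√(4πDt)) = 1.73/(0.44 × 108 × 4.998) = 0.007284 kg/m³.
(x−vt)²/(4Dt) = (0.9529)²/(4 × 0.125 × 15.9) = 0.1142; exp(−0.1142) = 0.8921.
C = 0.007284 × 0.8921 = 0.00650 kg/m³.

0.00650 kg/m³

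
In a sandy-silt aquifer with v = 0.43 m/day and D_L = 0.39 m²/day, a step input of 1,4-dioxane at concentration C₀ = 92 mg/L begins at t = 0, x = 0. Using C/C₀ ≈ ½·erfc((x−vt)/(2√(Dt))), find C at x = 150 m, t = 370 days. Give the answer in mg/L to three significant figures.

64.8 mg/L

For a continuous step input, C/C₀ ≈ ½·erfc((x−vt)/(2√(Dt))).
vt = 0.43 × 370 = 159.1 m and 2√(Dt) = 2√(0.39 × 370) = 24.02 m.
Argument (x−vt)/(2√(Dt)) = (150 − 159.1)/24.02 = -0.3789; ½·erfc(-0.3789) = 0.7040.
C = 92 × 0.7040 = 64.8 mg/L.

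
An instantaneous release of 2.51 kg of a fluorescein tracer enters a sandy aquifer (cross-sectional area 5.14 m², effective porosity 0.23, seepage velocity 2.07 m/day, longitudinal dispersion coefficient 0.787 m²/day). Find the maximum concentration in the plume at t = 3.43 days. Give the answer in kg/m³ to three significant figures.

The peak of an instantaneous 1D plume sits at x = vt; there the Gaussian factor is 1 and C_max = M/(n_e·A·√(4πDt)), where n_e·A is the pore area the mass is dissolved in.
√(4πDt) = √(4π × 0.787 × 3.43) = 5.824 m, so C_max = 2.51/(0.23 × 5.14 × 5.824) = 0.365 kg/m³.

0.365 kg/m³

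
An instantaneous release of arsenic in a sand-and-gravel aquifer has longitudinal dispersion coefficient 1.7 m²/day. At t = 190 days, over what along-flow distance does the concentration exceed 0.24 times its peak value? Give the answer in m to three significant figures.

The plume is Gaussian with σ = √(2Dt) = √(2 × 1.7 × 190) = 25.42 m.
C/C_peak = exp(−Δx²/(2σ²)) = 0.24 ⇒ Δx = σ·√(−2 ln 0.24) = 25.42 × 1.689 = 42.93 m.
Width = 2Δx = 85.9 m.

85.9 m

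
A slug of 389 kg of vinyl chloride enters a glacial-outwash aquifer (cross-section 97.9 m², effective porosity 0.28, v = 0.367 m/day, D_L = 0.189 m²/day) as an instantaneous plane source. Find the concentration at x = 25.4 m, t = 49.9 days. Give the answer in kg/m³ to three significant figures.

0.344 kg/m³

For an instantaneous plane source, C(x,t) = M/(n_e·A·√(4πDt)) · exp(−(x−vt)²/(4Dt)), with n_e·A the pore (flow) area.
Plume center vt = 0.367 × 49.9 = 18.3133 m, so the well at 25.4 m is 7.0867 m downgradient of the peak.
√(4πDt) = 10.89 m, giving peak height M/(n_e·A·√(4πDt)) = 389/(0.28 × 97.9 × 10.89) = 1.303 kg/m³.
(x−vt)²/(4Dt) = (7.0867)²/(4 × 0.189 × 49.9) = 1.331; exp(−1.331) = 0.2642.
C = 1.303 × 0.2642 = 0.344 kg/m³.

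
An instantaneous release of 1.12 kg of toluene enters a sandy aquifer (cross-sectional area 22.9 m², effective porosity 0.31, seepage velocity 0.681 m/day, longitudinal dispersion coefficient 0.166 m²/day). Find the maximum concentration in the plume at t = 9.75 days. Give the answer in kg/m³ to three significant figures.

0.0350 kg/m³

The peak of an instantaneous 1D plume sits at x = vt; there the Gaussian factor is 1 and C_max = M/(n_e·A·√(4πDt)), where n_e·A is the pore area the mass is dissolved in.
√(4πDt) = √(4π × 0.166 × 9.75) = 4.510 m, so C_max = 1.12/(0.31 × 22.9 × 4.510) = 0.0350 kg/m³.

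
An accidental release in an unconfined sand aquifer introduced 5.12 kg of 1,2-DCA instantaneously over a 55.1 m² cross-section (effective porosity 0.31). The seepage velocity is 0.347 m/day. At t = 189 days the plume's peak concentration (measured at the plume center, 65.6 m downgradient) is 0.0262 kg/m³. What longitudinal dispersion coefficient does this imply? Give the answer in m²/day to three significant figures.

0.0551 m²/day

At the plume center C_max = M/(n_e·A·√(4πDt)), so D = M²/(4πt·(n_e·A·C_max)²).
n_e·A·C_max = 0.31 × 55.1 × 0.0262 = 0.4475 kg/m.
D = 5.12²/(4π × 189 × 0.4475²) = 0.0551 m²/day.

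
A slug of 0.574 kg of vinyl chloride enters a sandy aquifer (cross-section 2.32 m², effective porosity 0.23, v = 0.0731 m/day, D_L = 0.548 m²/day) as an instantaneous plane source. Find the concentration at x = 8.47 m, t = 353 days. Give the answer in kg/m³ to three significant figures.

For an instantaneous plane source, C(x,t) = M/(n_e·A·√(4πDt)) · exp(−(x−vt)²/(4Dt)), with n_e·A the pore (flow) area.
Plume center vt = 0.0731 × 353 = 25.8043 m, so the well at 8.47 m is 17.3343 m upgradient of the peak.
√(4πDt) = 49.30 m, giving peak height M/(n_e·A·√(4πDt)) = 0.574/(0.23 × 2.32 × 49.30) = 0.02182 kg/m³.
(x−vt)²/(4Dt) = (-17.3343)²/(4 × 0.548 × 353) = 0.3883; exp(−0.3883) = 0.6782.
C = 0.02182 × 0.6782 = 0.0148 kg/m³.

0.0148 kg/m³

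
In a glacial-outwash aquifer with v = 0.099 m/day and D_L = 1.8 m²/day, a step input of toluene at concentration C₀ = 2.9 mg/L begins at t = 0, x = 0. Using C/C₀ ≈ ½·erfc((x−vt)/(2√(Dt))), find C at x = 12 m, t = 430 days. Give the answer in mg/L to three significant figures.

2.27 mg/L

For a continuous step input, C/C₀ ≈ ½·erfc((x−vt)/(2√(Dt))).
vt = 0.099 × 430 = 42.57 m and 2√(Dt) = 2√(1.8 × 430) = 55.64 m.
Argument (x−vt)/(2√(Dt)) = (12 − 42.57)/55.64 = -0.5494; ½·erfc(-0.5494) = 0.7814.
C = 2.9 × 0.7814 = 2.27 mg/L.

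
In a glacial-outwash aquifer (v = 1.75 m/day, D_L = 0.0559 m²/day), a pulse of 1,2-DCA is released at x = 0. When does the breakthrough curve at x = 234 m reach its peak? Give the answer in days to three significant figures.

For the 1D instantaneous-source solution, setting ∂C/∂t = 0 at fixed x gives v²t² + 2Dt − x² = 0, so t = (√(D² + v²x²) − D)/v².
√(D² + v²x²) = √(0.0559² + 1.75² × 234²) = 409.5; v² = 3.0625.
t = (409.5 − 0.0559)/3.0625 = 134 days (vs. the pure-advection estimate x/v = 134 d).

134 days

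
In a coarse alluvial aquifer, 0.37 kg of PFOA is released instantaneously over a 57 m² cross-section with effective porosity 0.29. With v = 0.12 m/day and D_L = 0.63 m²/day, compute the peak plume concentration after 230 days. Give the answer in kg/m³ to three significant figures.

0.000525 kg/m³

The peak of an instantaneous 1D plume sits at x = vt; there the Gaussian factor is 1 and C_max = M/(n_e·A·√(4πDt)), where n_e·A is the pore area the mass is dissolved in.
√(4πDt) = √(4π × 0.63 × 230) = 42.67 m, so C_max = 0.37/(0.29 × 57 × 42.67) = 0.000525 kg/m³.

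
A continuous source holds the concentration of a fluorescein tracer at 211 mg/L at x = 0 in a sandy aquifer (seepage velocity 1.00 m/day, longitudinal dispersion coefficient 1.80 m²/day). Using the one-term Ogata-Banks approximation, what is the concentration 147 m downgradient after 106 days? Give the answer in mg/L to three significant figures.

For a continuous step input, C/C₀ ≈ ½·erfc((x−vt)/(2√(Dt))).
vt = 1.00 × 106 = 106 m and 2√(Dt) = 2√(1.80 × 106) = 27.63 m.
Argument (x−vt)/(2√(Dt)) = (147 − 106)/27.63 = 1.484; ½·erfc(1.484) = 0.01792.
C = 211 × 0.01792 = 3.78 mg/L.

3.78 mg/L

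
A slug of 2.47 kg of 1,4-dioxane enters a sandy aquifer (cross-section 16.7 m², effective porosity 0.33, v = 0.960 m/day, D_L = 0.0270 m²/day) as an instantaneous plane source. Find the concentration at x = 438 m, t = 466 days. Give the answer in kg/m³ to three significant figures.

0.00625 kg/m³

For an instantaneous plane source, C(x,t) = M/(n_e·A·√(4πDt)) · exp(−(x−vt)²/(4Dt)), with n_e·A the pore (flow) area.
Plume center vt = 0.960 × 466 = 447.36 m, so the well at 438 m is 9.36 m upgradient of the peak.
√(4πDt) = 12.57 m, giving peak height M/(n_e·A·√(4πDt)) = 2.47/(0.33 × 16.7 × 12.57) = 0.03566 kg/m³.
(x−vt)²/(4Dt) = (-9.36)²/(4 × 0.0270 × 466) = 1.741; exp(−1.741) = 0.1753.
C = 0.03566 × 0.1753 = 0.00625 kg/m³.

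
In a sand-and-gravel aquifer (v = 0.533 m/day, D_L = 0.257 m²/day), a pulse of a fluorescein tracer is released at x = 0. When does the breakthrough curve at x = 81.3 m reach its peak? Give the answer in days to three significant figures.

For the 1D instantaneous-source solution, setting ∂C/∂t = 0 at fixed x gives v²t² + 2Dt − x² = 0, so t = (√(D² + v²x²) − D)/v².
√(D² + v²x²) = √(0.257² + 0.533² × 81.3²) = 43.33; v² = 0.284089.
t = (43.33 − 0.257)/0.284089 = 152 days (vs. the pure-advection estimate x/v = 153 d).

152 days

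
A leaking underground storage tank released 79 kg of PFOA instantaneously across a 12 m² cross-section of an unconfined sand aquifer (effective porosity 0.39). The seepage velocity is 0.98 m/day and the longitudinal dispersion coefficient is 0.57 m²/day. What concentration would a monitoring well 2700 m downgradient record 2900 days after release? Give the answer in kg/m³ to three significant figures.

0.00555 kg/m³

For an instantaneous plane source, C(x,t) = M/(n_e·A·√(4πDt)) · exp(−(x−vt)²/(4Dt)), with n_e·A the pore (flow) area.
Plume center vt = 0.98 × 2900 = 2842 m, so the well at 2700 m is 142 m upgradient of the peak.
√(4πDt) = 144.1 m, giving peak height M/(n_e·A·√(4πDt)) = 79/(0.39 × 12 × 144.1) = 0.1171 kg/m³.
(x−vt)²/(4Dt) = (-142)²/(4 × 0.57 × 2900) = 3.050; exp(−3.050) = 0.04736.
C = 0.1171 × 0.04736 = 0.00555 kg/m³.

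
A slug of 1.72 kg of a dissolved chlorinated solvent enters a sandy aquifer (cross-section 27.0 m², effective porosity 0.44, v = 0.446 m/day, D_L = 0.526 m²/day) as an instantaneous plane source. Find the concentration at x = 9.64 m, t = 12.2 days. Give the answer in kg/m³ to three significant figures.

0.00811 kg/m³

For an instantaneous plane source, C(x,t) = M/(n_e·A·√(4πDt)) · exp(−(x−vt)²/(4Dt)), with n_e·A the pore (flow) area.
Plume center vt = 0.446 × 12.2 = 5.4412 m, so the well at 9.64 m is 4.1988 m downgradient of the peak.
√(4πDt) = 8.980 m, giving peak height M/(n_e·A·√(4πDt)) = 1.72/(0.44 × 27.0 × 8.980) = 0.01612 kg/m³.
(x−vt)²/(4Dt) = (4.1988)²/(4 × 0.526 × 12.2) = 0.6868; exp(−0.6868) = 0.5032.
C = 0.01612 × 0.5032 = 0.00811 kg/m³.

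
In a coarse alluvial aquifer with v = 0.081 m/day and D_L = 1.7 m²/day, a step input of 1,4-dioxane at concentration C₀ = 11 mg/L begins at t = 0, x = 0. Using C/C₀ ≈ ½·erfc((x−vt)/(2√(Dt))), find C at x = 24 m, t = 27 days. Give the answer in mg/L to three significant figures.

For a continuous step input, C/C₀ ≈ ½·erfc((x−vt)/(2√(Dt))).
vt = 0.081 × 27 = 2.187 m and 2√(Dt) = 2√(1.7 × 27) = 13.55 m.
Argument (x−vt)/(2√(Dt)) = (24 − 2.187)/13.55 = 1.610; ½·erfc(1.610) = 0.01140.
C = 11 × 0.01140 = 0.125 mg/L.

0.125 mg/L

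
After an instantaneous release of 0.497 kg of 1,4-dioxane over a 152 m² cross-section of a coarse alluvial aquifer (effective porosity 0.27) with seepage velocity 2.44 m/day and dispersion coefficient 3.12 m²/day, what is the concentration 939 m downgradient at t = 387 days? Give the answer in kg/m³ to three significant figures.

9.77e-05 kg/m³

For an instantaneous plane source, C(x,t) = M/(n_e·A·√(4πDt)) · exp(−(x−vt)²/(4Dt)), with n_e·A the pore (flow) area.
Plume center vt = 2.44 × 387 = 944.28 m, so the well at 939 m is 5.28 m upgradient of the peak.
√(4πDt) = 123.2 m, giving peak height M/(n_e·A·√(4πDt)) = 0.497/(0.27 × 152 × 123.2) = 9.830e-05 kg/m³.
(x−vt)²/(4Dt) = (-5.28)²/(4 × 3.12 × 387) = 0.005772; exp(−0.005772) = 0.9942.
C = 9.830e-05 × 0.9942 = 9.77e-05 kg/m³.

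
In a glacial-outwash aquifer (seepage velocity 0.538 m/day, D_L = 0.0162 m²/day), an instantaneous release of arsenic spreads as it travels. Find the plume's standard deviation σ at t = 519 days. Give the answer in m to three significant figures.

Dispersive spreading gives a Gaussian with σ² = 2Dt; advection only shifts the center.
σ = √(2 × 0.0162 × 519) = 4.10 m.

4.10 m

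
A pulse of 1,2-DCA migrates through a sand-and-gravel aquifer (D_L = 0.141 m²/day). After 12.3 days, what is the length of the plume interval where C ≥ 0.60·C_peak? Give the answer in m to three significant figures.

3.76 m

The plume is Gaussian with σ = √(2Dt) = √(2 × 0.141 × 12.3) = 1.862 m.
C/C_peak = exp(−Δx²/(2σ²)) = 0.60 ⇒ Δx = σ·√(−2 ln 0.60) = 1.862 × 1.011 = 1.882 m.
Width = 2Δx = 3.76 m.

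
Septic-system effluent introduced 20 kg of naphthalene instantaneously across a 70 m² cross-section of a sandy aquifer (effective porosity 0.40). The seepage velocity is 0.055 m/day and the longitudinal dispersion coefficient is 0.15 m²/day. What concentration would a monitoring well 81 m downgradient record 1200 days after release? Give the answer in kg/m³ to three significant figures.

0.0110 kg/m³

For an instantaneous plane source, C(x,t) = M/(n_e·A·√(4πDt)) · exp(−(x−vt)²/(4Dt)), with n_e·A the pore (flow) area.
Plume center vt = 0.055 × 1200 = 66 m, so the well at 81 m is 15 m downgradient of the peak.
√(4πDt) = 47.56 m, giving peak height M/(n_e·A·√(4πDt)) = 20/(0.40 × 70 × 47.56) = 0.01502 kg/m³.
(x−vt)²/(4Dt) = (15)²/(4 × 0.15 × 1200) = 0.3125; exp(−0.3125) = 0.7316.
C = 0.01502 × 0.7316 = 0.0110 kg/m³.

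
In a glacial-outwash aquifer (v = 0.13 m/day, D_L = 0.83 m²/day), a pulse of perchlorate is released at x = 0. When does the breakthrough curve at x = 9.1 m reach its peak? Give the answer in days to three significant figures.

For the 1D instantaneous-source solution, setting ∂C/∂t = 0 at fixed x gives v²t² + 2Dt − x² = 0, so t = (√(D² + v²x²) − D)/v².
√(D² + v²x²) = √(0.83² + 0.13² × 9.1²) = 1.445; v² = 0.0169.
t = (1.445 − 0.83)/0.0169 = 36.4 days (vs. the pure-advection estimate x/v = 70.0 d).

36.4 days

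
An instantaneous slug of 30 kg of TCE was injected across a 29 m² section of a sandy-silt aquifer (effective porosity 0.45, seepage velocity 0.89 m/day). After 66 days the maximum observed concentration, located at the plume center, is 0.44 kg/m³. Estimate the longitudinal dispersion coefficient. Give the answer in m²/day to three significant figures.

0.0329 m²/day

At the plume center C_max = M/(n_e·A·√(4πDt)), so D = M²/(4πt·(n_e·A·C_max)²).
n_e·A·C_max = 0.45 × 29 × 0.44 = 5.742 kg/m.
D = 30²/(4π × 66 × 5.742²) = 0.0329 m²/day.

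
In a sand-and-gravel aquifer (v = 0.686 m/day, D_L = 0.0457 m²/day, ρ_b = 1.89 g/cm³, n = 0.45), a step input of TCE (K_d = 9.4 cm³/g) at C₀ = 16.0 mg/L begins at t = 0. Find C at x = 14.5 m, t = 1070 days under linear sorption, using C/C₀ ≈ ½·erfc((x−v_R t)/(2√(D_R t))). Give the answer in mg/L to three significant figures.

Retardation factor R = 1 + ρ_b·K_d/n = 1 + 1.89 × 9.4/0.45 = 40.48.
Sorption retards both mechanisms: v_R = v/R = 0.01695 m/day, D_R = D/R = 0.001129 m²/day.
v_R·t = 0.01695 × 1070 = 18.1365 m; 2√(D_R t) = 2.198 m; argument = (14.5 − 18.1365)/2.198 = -1.654.
C = C₀ × ½·erfc(-1.654) = 16.0 × 0.9903 = 15.8 mg/L.

15.8 mg/L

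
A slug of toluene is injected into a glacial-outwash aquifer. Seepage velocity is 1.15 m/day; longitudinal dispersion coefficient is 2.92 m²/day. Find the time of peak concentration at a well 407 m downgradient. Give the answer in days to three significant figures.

For the 1D instantaneous-source solution, setting ∂C/∂t = 0 at fixed x gives v²t² + 2Dt − x² = 0, so t = (√(D² + v²x²) − D)/v².
√(D² + v²x²) = √(2.92² + 1.15² × 407²) = 468.1; v² = 1.3225.
t = (468.1 − 2.92)/1.3225 = 352 days (vs. the pure-advection estimate x/v = 354 d).

352 days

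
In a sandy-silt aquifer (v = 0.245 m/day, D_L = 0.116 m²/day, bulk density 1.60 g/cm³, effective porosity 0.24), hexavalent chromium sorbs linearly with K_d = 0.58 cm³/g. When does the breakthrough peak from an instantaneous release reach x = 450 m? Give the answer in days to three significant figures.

8930 days

Retardation factor R = 1 + ρ_b·K_d/n = 1 + 1.60 × 0.58/0.24 = 4.867.
Sorption retards both mechanisms: v_R = v/R = 0.05034 m/day, D_R = D/R = 0.02383 m²/day.
Peak time from v_R²t² + 2D_R t − x² = 0: t = (√(D_R² + v_R²x²) − D_R)/v_R².
√(D_R² + v_R²x²) = √(0.02383² + 0.05034² × 450²) = 22.65; v_R² = 0.002534.
t = (22.65 − 0.02383)/0.002534 = 8930 days.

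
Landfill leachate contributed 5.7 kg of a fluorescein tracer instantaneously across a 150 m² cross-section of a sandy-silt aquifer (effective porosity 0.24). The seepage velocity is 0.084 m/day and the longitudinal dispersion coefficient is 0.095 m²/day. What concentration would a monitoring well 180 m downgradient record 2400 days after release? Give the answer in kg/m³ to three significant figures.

0.00177 kg/m³

For an instantaneous plane source, C(x,t) = M/(n_e·A·√(4πDt)) · exp(−(x−vt)²/(4Dt)), with n_e·A the pore (flow) area.
Plume center vt = 0.084 × 2400 = 201.6 m, so the well at 180 m is 21.6 m upgradient of the peak.
√(4πDt) = 53.53 m, giving peak height M/(n_e·A·√(4πDt)) = 5.7/(0.24 × 150 × 53.53) = 0.002958 kg/m³.
(x−vt)²/(4Dt) = (-21.6)²/(4 × 0.095 × 2400) = 0.5116; exp(−0.5116) = 0.5995.
C = 0.002958 × 0.5995 = 0.00177 kg/m³.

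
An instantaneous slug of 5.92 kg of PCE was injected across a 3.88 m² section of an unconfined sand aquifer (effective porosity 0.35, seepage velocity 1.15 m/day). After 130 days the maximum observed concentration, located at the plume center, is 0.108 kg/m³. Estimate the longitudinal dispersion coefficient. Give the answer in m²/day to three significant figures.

At the plume center C_max = M/(n_e·A·√(4πDt)), so D = M²/(4πt·(n_e·A·C_max)²).
n_e·A·C_max = 0.35 × 3.88 × 0.108 = 0.1467 kg/m.
D = 5.92²/(4π × 130 × 0.1467²) = 0.997 m²/day.

0.997 m²/day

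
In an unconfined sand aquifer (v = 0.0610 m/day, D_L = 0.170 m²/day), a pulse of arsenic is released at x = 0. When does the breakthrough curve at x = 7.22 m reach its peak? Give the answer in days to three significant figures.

For the 1D instantaneous-source solution, setting ∂C/∂t = 0 at fixed x gives v²t² + 2Dt − x² = 0, so t = (√(D² + v²x²) − D)/v².
√(D² + v²x²) = √(0.170² + 0.0610² × 7.22²) = 0.4721; v² = 0.003721.
t = (0.4721 − 0.170)/0.003721 = 81.2 days (vs. the pure-advection estimate x/v = 118 d).

81.2 days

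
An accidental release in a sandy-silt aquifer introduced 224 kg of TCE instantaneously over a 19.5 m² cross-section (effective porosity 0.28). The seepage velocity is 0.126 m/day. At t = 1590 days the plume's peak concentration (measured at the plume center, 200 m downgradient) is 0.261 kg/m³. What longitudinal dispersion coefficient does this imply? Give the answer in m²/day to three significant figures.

1.24 m²/day

At the plume center C_max = M/(n_e·A·√(4πDt)), so D = M²/(4πt·(n_e·A·C_max)²).
n_e·A·C_max = 0.28 × 19.5 × 0.261 = 1.425 kg/m.
D = 224²/(4π × 1590 × 1.425²) = 1.24 m²/day.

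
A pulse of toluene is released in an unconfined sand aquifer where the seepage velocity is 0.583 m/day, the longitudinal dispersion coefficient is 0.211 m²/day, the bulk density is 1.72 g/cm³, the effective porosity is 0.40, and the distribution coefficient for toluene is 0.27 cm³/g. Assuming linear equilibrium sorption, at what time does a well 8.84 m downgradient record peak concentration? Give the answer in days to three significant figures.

Retardation factor R = 1 + ρ_b·K_d/n = 1 + 1.72 × 0.27/0.40 = 2.161.
Sorption retards both mechanisms: v_R = v/R = 0.2698 m/day, D_R = D/R = 0.09764 m²/day.
Peak time from v_R²t² + 2D_R t − x² = 0: t = (√(D_R² + v_R²x²) − D_R)/v_R².
√(D_R² + v_R²x²) = √(0.09764² + 0.2698² × 8.84²) = 2.387; v_R² = 0.07279.
t = (2.387 − 0.09764)/0.07279 = 31.5 days.

31.5 days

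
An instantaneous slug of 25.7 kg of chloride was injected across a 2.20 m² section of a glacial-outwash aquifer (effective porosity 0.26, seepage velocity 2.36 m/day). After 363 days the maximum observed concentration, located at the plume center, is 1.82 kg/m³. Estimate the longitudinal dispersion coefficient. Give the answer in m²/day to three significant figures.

0.134 m²/day

At the plume center C_max = M/(n_e·A·√(4πDt)), so D = M²/(4πt·(n_e·A·C_max)²).
n_e·A·C_max = 0.26 × 2.20 × 1.82 = 1.041 kg/m.
D = 25.7²/(4π × 363 × 1.041²) = 0.134 m²/day.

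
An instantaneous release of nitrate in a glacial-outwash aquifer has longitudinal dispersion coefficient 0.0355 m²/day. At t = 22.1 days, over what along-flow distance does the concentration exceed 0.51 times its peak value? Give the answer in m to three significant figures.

2.91 m

The plume is Gaussian with σ = √(2Dt) = √(2 × 0.0355 × 22.1) = 1.253 m.
C/C_peak = exp(−Δx²/(2σ²)) = 0.51 ⇒ Δx = σ·√(−2 ln 0.51) = 1.253 × 1.160 = 1.453 m.
Width = 2Δx = 2.91 m.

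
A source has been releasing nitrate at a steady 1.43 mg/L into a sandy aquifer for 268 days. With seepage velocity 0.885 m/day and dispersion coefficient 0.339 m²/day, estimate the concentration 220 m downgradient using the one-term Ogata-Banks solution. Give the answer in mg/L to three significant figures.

1.29 mg/L

For a continuous step input, C/C₀ ≈ ½·erfc((x−vt)/(2√(Dt))).
vt = 0.885 × 268 = 237.18 m and 2√(Dt) = 2√(0.339 × 268) = 19.06 m.
Argument (x−vt)/(2√(Dt)) = (220 − 237.18)/19.06 = -0.9014; ½·erfc(-0.9014) = 0.8988.
C = 1.43 × 0.8988 = 1.29 mg/L.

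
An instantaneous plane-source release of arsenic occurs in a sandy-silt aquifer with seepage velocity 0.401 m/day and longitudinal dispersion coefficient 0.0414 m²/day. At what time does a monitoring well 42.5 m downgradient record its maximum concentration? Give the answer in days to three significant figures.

For the 1D instantaneous-source solution, setting ∂C/∂t = 0 at fixed x gives v²t² + 2Dt − x² = 0, so t = (√(D² + v²x²) − D)/v².
√(D² + v²x²) = √(0.0414² + 0.401² × 42.5²) = 17.04; v² = 0.160801.
t = (17.04 − 0.0414)/0.160801 = 106 days (vs. the pure-advection estimate x/v = 106 d).

106 days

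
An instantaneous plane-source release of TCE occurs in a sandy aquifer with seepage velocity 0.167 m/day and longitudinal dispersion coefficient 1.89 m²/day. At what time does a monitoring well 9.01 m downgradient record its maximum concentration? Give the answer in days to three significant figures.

18.9 days

For the 1D instantaneous-source solution, setting ∂C/∂t = 0 at fixed x gives v²t² + 2Dt − x² = 0, so t = (√(D² + v²x²) − D)/v².
√(D² + v²x²) = √(1.89² + 0.167² × 9.01²) = 2.416; v² = 0.027889.
t = (2.416 − 1.89)/0.027889 = 18.9 days (vs. the pure-advection estimate x/v = 54.0 d).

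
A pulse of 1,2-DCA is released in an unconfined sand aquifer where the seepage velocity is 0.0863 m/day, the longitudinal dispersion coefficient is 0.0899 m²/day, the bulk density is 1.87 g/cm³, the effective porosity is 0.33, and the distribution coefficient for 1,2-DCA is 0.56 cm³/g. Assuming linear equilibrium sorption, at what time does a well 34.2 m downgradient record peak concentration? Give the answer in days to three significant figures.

Retardation factor R = 1 + ρ_b·K_d/n = 1 + 1.87 × 0.56/0.33 = 4.173.
Sorption retards both mechanisms: v_R = v/R = 0.02068 m/day, D_R = D/R = 0.02154 m²/day.
Peak time from v_R²t² + 2D_R t − x² = 0: t = (√(D_R² + v_R²x²) − D_R)/v_R².
√(D_R² + v_R²x²) = √(0.02154² + 0.02068² × 34.2²) = 0.7076; v_R² = 0.0004277.
t = (0.7076 − 0.02154)/0.0004277 = 1600 days.

1600 days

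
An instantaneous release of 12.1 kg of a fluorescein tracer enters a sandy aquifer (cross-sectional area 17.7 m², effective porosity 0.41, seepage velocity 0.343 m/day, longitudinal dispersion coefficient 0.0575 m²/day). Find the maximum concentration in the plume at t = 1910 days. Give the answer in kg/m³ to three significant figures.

The peak of an instantaneous 1D plume sits at x = vt; there the Gaussian factor is 1 and C_max = M/(n_e·A·√(4πDt)), where n_e·A is the pore area the mass is dissolved in.
√(4πDt) = √(4π × 0.0575 × 1910) = 37.15 m, so C_max = 12.1/(0.41 × 17.7 × 37.15) = 0.0449 kg/m³.

0.0449 kg/m³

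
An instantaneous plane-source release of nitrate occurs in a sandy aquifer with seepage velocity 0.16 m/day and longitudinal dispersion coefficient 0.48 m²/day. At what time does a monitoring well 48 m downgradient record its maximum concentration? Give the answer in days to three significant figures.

For the 1D instantaneous-source solution, setting ∂C/∂t = 0 at fixed x gives v²t² + 2Dt − x² = 0, so t = (√(D² + v²x²) − D)/v².
√(D² + v²x²) = √(0.48² + 0.16² × 48²) = 7.695; v² = 0.0256.
t = (7.695 − 0.48)/0.0256 = 282 days (vs. the pure-advection estimate x/v = 300 d).

282 days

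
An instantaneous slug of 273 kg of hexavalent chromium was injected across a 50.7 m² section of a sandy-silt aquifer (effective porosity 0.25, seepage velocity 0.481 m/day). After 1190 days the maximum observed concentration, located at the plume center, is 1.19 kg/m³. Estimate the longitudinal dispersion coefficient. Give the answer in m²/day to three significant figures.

At the plume center C_max = M/(n_e·A·√(4πDt)), so D = M²/(4πt·(n_e·A·C_max)²).
n_e·A·C_max = 0.25 × 50.7 × 1.19 = 15.08 kg/m.
D = 273²/(4π × 1190 × 15.08²) = 0.0219 m²/day.

0.0219 m²/day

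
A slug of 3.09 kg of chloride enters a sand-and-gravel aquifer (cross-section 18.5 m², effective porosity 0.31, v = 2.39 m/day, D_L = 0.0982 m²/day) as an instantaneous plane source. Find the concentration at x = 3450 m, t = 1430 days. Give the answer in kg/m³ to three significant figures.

0.00200 kg/m³

For an instantaneous plane source, C(x,t) = M/(n_e·A·√(4πDt)) · exp(−(x−vt)²/(4Dt)), with n_e·A the pore (flow) area.
Plume center vt = 2.39 × 1430 = 3417.7 m, so the well at 3450 m is 32.3 m downgradient of the peak.
√(4πDt) = 42.01 m, giving peak height M/(n_e·A·√(4πDt)) = 3.09/(0.31 × 18.5 × 42.01) = 0.01283 kg/m³.
(x−vt)²/(4Dt) = (32.3)²/(4 × 0.0982 × 1430) = 1.857; exp(−1.857) = 0.1561.
C = 0.01283 × 0.1561 = 0.00200 kg/m³.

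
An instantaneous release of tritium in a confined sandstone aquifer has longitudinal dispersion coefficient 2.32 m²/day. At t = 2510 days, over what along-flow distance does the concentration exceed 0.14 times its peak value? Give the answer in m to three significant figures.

The plume is Gaussian with σ = √(2Dt) = √(2 × 2.32 × 2510) = 107.9 m.
C/C_peak = exp(−Δx²/(2σ²)) = 0.14 ⇒ Δx = σ·√(−2 ln 0.14) = 107.9 × 1.983 = 214.0 m.
Width = 2Δx = 428 m.

428 m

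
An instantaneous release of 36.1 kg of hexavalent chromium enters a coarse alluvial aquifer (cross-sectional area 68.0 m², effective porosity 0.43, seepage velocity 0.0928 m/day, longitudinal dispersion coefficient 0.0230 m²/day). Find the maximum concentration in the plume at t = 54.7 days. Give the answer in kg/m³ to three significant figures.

The peak of an instantaneous 1D plume sits at x = vt; there the Gaussian factor is 1 and C_max = M/(n_e·A·√(4πDt)), where n_e·A is the pore area the mass is dissolved in.
√(4πDt) = √(4π × 0.0230 × 54.7) = 3.976 m, so C_max = 36.1/(0.43 × 68.0 × 3.976) = 0.311 kg/m³.

0.311 kg/m³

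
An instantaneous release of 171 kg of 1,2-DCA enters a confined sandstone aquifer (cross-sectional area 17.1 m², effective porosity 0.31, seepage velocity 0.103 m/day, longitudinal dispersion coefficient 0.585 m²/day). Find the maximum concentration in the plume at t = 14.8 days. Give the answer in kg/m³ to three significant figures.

3.09 kg/m³

The peak of an instantaneous 1D plume sits at x = vt; there the Gaussian factor is 1 and C_max = M/(n_e·A·√(4πDt)), where n_e·A is the pore area the mass is dissolved in.
√(4πDt) = √(4π × 0.585 × 14.8) = 10.43 m, so C_max = 171/(0.31 × 17.1 × 10.43) = 3.09 kg/m³.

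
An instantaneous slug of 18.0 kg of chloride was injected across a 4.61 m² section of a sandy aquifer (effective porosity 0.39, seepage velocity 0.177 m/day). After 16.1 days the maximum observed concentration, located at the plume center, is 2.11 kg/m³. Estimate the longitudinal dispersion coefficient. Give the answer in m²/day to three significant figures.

At the plume center C_max = M/(n_e·A·√(4πDt)), so D = M²/(4πt·(n_e·A·C_max)²).
n_e·A·C_max = 0.39 × 4.61 × 2.11 = 3.794 kg/m.
D = 18.0²/(4π × 16.1 × 3.794²) = 0.111 m²/day.

0.111 m²/day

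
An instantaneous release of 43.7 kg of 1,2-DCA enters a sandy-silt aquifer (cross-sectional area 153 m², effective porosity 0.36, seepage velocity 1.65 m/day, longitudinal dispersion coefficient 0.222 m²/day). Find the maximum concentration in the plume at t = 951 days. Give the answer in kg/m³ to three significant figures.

0.0154 kg/m³

The peak of an instantaneous 1D plume sits at x = vt; there the Gaussian factor is 1 and C_max = M/(n_e·A·√(4πDt)), where n_e·A is the pore area the mass is dissolved in.
√(4πDt) = √(4π × 0.222 × 951) = 51.51 m, so C_max = 43.7/(0.36 × 153 × 51.51) = 0.0154 kg/m³.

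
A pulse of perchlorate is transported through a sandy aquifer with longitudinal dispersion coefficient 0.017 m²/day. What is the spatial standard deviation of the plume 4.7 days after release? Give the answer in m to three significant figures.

Dispersive spreading gives a Gaussian with σ² = 2Dt; advection only shifts the center.
σ = √(2 × 0.017 × 4.7) = 0.400 m.

0.400 m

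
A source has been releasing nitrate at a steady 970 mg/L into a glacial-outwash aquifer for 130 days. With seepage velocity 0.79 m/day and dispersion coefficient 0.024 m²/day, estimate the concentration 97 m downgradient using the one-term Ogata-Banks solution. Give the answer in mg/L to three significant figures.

959 mg/L

For a continuous step input, C/C₀ ≈ ½·erfc((x−vt)/(2√(Dt))).
vt = 0.79 × 130 = 102.7 m and 2√(Dt) = 2√(0.024 × 130) = 3.533 m.
Argument (x−vt)/(2√(Dt)) = (97 − 102.7)/3.533 = -1.613; ½·erfc(-1.613) = 0.9887.
C = 970 × 0.9887 = 959 mg/L.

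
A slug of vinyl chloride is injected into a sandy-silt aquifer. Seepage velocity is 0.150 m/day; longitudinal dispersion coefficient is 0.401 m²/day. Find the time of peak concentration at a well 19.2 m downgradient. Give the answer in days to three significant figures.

For the 1D instantaneous-source solution, setting ∂C/∂t = 0 at fixed x gives v²t² + 2Dt − x² = 0, so t = (√(D² + v²x²) − D)/v².
√(D² + v²x²) = √(0.401² + 0.150² × 19.2²) = 2.908; v² = 0.0225.
t = (2.908 − 0.401)/0.0225 = 111 days (vs. the pure-advection estimate x/v = 128 d).

111 days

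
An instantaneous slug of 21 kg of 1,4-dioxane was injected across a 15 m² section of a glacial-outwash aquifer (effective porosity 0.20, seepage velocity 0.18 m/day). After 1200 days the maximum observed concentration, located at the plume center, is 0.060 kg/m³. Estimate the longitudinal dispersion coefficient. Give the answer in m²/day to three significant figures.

0.903 m²/day

At the plume center C_max = M/(n_e·A·√(4πDt)), so D = M²/(4πt·(n_e·A·C_max)²).
n_e·A·C_max = 0.20 × 15 × 0.060 = 0.1800 kg/m.
D = 21²/(4π × 1200 × 0.1800²) = 0.903 m²/day.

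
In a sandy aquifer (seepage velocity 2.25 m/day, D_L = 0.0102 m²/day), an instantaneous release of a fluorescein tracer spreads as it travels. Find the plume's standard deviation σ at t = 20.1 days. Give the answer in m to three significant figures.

0.640 m

Dispersive spreading gives a Gaussian with σ² = 2Dt; advection only shifts the center.
σ = √(2 × 0.0102 × 20.1) = 0.640 m.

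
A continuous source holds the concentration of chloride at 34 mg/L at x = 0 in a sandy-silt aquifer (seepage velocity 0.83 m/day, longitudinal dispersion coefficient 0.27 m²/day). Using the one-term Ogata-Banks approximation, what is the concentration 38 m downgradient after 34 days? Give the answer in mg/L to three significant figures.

For a continuous step input, C/C₀ ≈ ½·erfc((x−vt)/(2√(Dt))).
vt = 0.83 × 34 = 28.22 m and 2√(Dt) = 2√(0.27 × 34) = 6.060 m.
Argument (x−vt)/(2√(Dt)) = (38 − 28.22)/6.060 = 1.614; ½·erfc(1.614) = 0.01123.
C = 34 × 0.01123 = 0.382 mg/L.

0.382 mg/L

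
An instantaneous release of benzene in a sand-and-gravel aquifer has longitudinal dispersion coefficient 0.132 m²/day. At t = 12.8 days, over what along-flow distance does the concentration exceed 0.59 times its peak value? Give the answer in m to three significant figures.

The plume is Gaussian with σ = √(2Dt) = √(2 × 0.132 × 12.8) = 1.838 m.
C/C_peak = exp(−Δx²/(2σ²)) = 0.59 ⇒ Δx = σ·√(−2 ln 0.59) = 1.838 × 1.027 = 1.888 m.
Width = 2Δx = 3.78 m.

3.78 m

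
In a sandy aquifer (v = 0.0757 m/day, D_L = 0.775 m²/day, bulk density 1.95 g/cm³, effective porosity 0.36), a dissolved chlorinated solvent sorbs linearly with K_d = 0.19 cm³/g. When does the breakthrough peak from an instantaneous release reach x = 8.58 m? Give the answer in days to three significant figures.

83.6 days

Retardation factor R = 1 + ρ_b·K_d/n = 1 + 1.95 × 0.19/0.36 = 2.029.
Sorption retards both mechanisms: v_R = v/R = 0.03731 m/day, D_R = D/R = 0.3820 m²/day.
Peak time from v_R²t² + 2D_R t − x² = 0: t = (√(D_R² + v_R²x²) − D_R)/v_R².
√(D_R² + v_R²x²) = √(0.3820² + 0.03731² × 8.58²) = 0.4984; v_R² = 0.001392.
t = (0.4984 − 0.3820)/0.001392 = 83.6 days.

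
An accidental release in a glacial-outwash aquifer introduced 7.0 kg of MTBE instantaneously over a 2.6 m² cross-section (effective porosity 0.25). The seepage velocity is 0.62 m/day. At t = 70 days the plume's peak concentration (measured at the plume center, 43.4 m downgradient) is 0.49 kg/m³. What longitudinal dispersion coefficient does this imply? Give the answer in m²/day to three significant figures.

0.549 m²/day

At the plume center C_max = M/(n_e·A·√(4πDt)), so D = M²/(4πt·(n_e·A·C_max)²).
n_e·A·C_max = 0.25 × 2.6 × 0.49 = 0.3185 kg/m.
D = 7.0²/(4π × 70 × 0.3185²) = 0.549 m²/day.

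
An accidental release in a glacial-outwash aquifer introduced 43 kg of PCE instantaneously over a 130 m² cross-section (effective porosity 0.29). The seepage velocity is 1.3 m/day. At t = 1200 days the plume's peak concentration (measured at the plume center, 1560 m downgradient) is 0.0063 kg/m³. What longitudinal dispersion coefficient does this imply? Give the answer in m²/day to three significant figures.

At the plume center C_max = M/(n_e·A·√(4πDt)), so D = M²/(4πt·(n_e·A·C_max)²).
n_e·A·C_max = 0.29 × 130 × 0.0063 = 0.2375 kg/m.
D = 43²/(4π × 1200 × 0.2375²) = 2.17 m²/day.

2.17 m²/day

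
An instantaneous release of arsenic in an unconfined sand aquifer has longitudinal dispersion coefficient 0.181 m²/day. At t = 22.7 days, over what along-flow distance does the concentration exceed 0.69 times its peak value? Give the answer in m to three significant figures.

The plume is Gaussian with σ = √(2Dt) = √(2 × 0.181 × 22.7) = 2.867 m.
C/C_peak = exp(−Δx²/(2σ²)) = 0.69 ⇒ Δx = σ·√(−2 ln 0.69) = 2.867 × 0.8615 = 2.470 m.
Width = 2Δx = 4.94 m.

4.94 m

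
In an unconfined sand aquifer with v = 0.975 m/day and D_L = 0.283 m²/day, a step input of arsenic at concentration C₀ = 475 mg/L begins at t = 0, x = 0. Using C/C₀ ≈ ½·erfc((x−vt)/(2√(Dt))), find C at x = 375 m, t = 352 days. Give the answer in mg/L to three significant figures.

For a continuous step input, C/C₀ ≈ ½·erfc((x−vt)/(2√(Dt))).
vt = 0.975 × 352 = 343.2 m and 2√(Dt) = 2√(0.283 × 352) = 19.96 m.
Argument (x−vt)/(2√(Dt)) = (375 − 343.2)/19.96 = 1.593; ½·erfc(1.593) = 0.01213.
C = 475 × 0.01213 = 5.76 mg/L.

5.76 mg/L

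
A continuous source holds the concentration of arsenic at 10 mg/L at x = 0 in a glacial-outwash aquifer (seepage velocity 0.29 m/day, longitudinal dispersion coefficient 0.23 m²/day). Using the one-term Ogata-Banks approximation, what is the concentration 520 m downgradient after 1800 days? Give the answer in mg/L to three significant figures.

5.28 mg/L

For a continuous step input, C/C₀ ≈ ½·erfc((x−vt)/(2√(Dt))).
vt = 0.29 × 1800 = 522 m and 2√(Dt) = 2√(0.23 × 1800) = 40.69 m.
Argument (x−vt)/(2√(Dt)) = (520 − 522)/40.69 = -0.04915; ½·erfc(-0.04915) = 0.5277.
C = 10 × 0.5277 = 5.28 mg/L.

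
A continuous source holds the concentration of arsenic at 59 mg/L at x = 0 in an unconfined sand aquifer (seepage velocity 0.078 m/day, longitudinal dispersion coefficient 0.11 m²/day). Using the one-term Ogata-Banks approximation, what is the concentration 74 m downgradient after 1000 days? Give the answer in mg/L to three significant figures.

For a continuous step input, C/C₀ ≈ ½·erfc((x−vt)/(2√(Dt))).
vt = 0.078 × 1000 = 78 m and 2√(Dt) = 2√(0.11 × 1000) = 20.98 m.
Argument (x−vt)/(2√(Dt)) = (74 − 78)/20.98 = -0.1907; ½·erfc(-0.1907) = 0.6063.
C = 59 × 0.6063 = 35.8 mg/L.

35.8 mg/L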